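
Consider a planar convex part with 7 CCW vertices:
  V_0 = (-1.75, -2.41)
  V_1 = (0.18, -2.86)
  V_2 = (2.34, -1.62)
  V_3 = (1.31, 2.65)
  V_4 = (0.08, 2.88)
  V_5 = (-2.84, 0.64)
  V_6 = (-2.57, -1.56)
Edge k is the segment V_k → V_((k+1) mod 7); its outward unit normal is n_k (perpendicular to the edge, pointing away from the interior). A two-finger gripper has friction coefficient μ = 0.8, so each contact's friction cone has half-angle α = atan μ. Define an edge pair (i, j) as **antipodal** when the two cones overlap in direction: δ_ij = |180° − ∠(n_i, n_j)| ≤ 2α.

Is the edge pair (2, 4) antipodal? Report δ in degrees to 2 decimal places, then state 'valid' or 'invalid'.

α = atan 0.8 = 38.66°;  2α = 77.32°
edge 2: e_2 = (-1.03, +4.27);  n_2 = (+0.9721, +0.2345)
edge 4: e_4 = (-2.92, -2.24);  n_4 = (-0.6087, +0.7934)
∠(n_2, n_4) = 113.93°
δ = |180° − 113.93°| = 66.07°
66.07° ≤ 2α = 77.32°  →  valid

δ = 66.07°, valid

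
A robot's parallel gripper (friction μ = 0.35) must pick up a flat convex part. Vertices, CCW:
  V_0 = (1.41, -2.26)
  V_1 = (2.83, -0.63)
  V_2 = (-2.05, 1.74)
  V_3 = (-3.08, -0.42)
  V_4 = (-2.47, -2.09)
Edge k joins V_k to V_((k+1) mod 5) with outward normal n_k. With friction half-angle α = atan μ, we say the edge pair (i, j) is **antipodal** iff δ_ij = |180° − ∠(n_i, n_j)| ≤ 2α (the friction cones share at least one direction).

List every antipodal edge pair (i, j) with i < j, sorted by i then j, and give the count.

count = 2; pairs: (0,2), (1,4)

α = atan 0.35 = 19.29°;  2α = 38.58°
n_0 = (+0.7540, -0.6569)
n_1 = (+0.4369, +0.8995)
n_2 = (-0.9026, +0.4304)
n_3 = (-0.9393, -0.3431)
n_4 = (-0.0438, -0.9990)
  (0,1): δ = 74.84°  ·
  (0,2): δ = 15.57°  ✓
  (0,3): δ = 61.13°  ·
  (0,4): δ = 128.55°  ·
  (1,2): δ = 89.59°  ·
  (1,3): δ = 44.03°  ·
  (1,4): δ = 23.40°  ✓
  (2,3): δ = 134.44°  ·
  (2,4): δ = 67.01°  ·
  (3,4): δ = 112.57°  ·
antipodal pairs: 2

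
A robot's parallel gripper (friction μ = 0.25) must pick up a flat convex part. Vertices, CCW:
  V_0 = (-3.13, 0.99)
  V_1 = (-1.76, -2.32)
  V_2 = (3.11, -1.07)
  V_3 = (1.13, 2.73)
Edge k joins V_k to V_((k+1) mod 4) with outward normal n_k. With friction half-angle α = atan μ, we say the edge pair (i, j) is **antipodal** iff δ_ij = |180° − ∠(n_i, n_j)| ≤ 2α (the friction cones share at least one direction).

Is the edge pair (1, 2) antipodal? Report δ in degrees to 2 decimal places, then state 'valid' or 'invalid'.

α = atan 0.25 = 14.04°;  2α = 28.07°
edge 1: e_1 = (+4.87, +1.25);  n_1 = (+0.2486, -0.9686)
edge 2: e_2 = (-1.98, +3.80);  n_2 = (+0.8868, +0.4621)
∠(n_1, n_2) = 103.13°
δ = |180° − 103.13°| = 76.87°
76.87° > 2α = 28.07°  →  invalid

δ = 76.87°, invalid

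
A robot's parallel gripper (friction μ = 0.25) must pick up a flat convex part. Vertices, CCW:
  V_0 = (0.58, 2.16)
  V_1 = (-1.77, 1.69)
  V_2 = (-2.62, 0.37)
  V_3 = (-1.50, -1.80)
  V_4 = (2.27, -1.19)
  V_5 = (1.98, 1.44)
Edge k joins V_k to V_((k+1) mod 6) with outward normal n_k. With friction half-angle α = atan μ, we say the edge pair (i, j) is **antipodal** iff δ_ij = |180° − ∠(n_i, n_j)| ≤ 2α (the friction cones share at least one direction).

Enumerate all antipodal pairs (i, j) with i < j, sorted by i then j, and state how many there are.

count = 2; pairs: (0,3), (2,4)

α = atan 0.25 = 14.04°;  2α = 28.07°
n_0 = (-0.1961, +0.9806)
n_1 = (-0.8408, +0.5414)
n_2 = (-0.8886, -0.4586)
n_3 = (+0.1597, -0.9872)
n_4 = (+0.9940, +0.1096)
n_5 = (+0.4573, +0.8893)
  (0,1): δ = 134.09°  ·
  (0,2): δ = 74.01°  ·
  (0,3): δ = 2.12°  ✓
  (0,4): δ = 84.98°  ·
  (0,5): δ = 141.47°  ·
  (1,2): δ = 119.92°  ·
  (1,3): δ = 48.03°  ·
  (1,4): δ = 39.07°  ·
  (1,5): δ = 95.56°  ·
  (2,3): δ = 108.11°  ·
  (2,4): δ = 21.01°  ✓
  (2,5): δ = 35.48°  ·
  (3,4): δ = 92.90°  ·
  (3,5): δ = 36.41°  ·
  (4,5): δ = 123.51°  ·
antipodal pairs: 2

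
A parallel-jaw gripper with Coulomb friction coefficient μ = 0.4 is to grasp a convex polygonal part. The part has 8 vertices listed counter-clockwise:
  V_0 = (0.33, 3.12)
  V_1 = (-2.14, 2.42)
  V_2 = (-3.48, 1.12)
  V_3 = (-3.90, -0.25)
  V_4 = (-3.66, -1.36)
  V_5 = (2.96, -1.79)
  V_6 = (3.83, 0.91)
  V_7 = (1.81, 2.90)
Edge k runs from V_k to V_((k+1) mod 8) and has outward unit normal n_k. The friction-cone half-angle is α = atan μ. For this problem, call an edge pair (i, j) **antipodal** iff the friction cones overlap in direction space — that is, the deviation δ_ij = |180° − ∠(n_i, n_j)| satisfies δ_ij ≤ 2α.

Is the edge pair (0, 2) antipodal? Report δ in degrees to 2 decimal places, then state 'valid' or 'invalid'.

δ = 122.87°, invalid

α = atan 0.4 = 21.80°;  2α = 43.60°
edge 0: e_0 = (-2.47, -0.70);  n_0 = (-0.2727, +0.9621)
edge 2: e_2 = (-0.42, -1.37);  n_2 = (-0.9561, +0.2931)
∠(n_0, n_2) = 57.13°
δ = |180° − 57.13°| = 122.87°
122.87° > 2α = 43.60°  →  invalid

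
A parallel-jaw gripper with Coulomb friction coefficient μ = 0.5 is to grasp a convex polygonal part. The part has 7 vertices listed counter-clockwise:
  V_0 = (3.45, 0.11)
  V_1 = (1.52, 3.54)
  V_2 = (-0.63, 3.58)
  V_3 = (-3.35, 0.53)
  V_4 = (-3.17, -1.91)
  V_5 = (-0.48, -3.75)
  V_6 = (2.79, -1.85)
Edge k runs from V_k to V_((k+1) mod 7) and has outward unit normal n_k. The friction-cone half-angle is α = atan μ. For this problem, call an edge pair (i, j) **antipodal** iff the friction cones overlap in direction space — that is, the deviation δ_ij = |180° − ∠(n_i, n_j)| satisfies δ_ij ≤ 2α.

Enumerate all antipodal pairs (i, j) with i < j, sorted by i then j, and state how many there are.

α = atan 0.5 = 26.57°;  2α = 53.13°
n_0 = (+0.8715, +0.4904)
n_1 = (+0.0186, +0.9998)
n_2 = (-0.7463, +0.6656)
n_3 = (-0.9973, -0.0736)
n_4 = (-0.5646, -0.8254)
n_5 = (+0.5024, -0.8646)
n_6 = (+0.9477, -0.3191)
  (0,1): δ = 120.43°  ·
  (0,2): δ = 71.09°  ·
  (0,3): δ = 25.15°  ✓
  (0,4): δ = 26.26°  ✓
  (0,5): δ = 90.79°  ·
  (0,6): δ = 132.02°  ·
  (1,2): δ = 130.66°  ·
  (1,3): δ = 84.72°  ·
  (1,4): δ = 33.31°  ✓
  (1,5): δ = 31.22°  ✓
  (1,6): δ = 72.46°  ·
  (2,3): δ = 134.05°  ·
  (2,4): δ = 82.65°  ·
  (2,5): δ = 18.12°  ✓
  (2,6): δ = 23.12°  ✓
  (3,4): δ = 128.59°  ·
  (3,5): δ = 64.06°  ·
  (3,6): δ = 22.83°  ✓
  (4,5): δ = 115.47°  ·
  (4,6): δ = 74.24°  ·
  (5,6): δ = 138.77°  ·
antipodal pairs: 7

count = 7; pairs: (0,3), (0,4), (1,4), (1,5), (2,5), (2,6), (3,6)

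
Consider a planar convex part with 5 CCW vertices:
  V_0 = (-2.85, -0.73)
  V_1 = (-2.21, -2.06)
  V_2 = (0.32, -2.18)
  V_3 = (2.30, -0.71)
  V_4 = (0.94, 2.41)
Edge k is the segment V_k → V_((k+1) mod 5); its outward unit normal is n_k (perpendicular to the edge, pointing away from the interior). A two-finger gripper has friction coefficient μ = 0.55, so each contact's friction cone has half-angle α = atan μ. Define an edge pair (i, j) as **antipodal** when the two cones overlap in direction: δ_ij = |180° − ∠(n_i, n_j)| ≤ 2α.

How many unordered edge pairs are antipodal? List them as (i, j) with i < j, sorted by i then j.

α = atan 0.55 = 28.81°;  2α = 57.62°
n_0 = (-0.9011, -0.4336)
n_1 = (-0.0474, -0.9989)
n_2 = (+0.5961, -0.8029)
n_3 = (+0.9167, +0.3996)
n_4 = (-0.6380, +0.7701)
  (0,1): δ = 118.41°  ·
  (0,2): δ = 79.11°  ·
  (0,3): δ = 2.14°  ✓
  (0,4): δ = 103.94°  ·
  (1,2): δ = 140.69°  ·
  (1,3): δ = 63.73°  ·
  (1,4): δ = 42.36°  ✓
  (2,3): δ = 103.04°  ·
  (2,4): δ = 3.05°  ✓
  (3,4): δ = 73.91°  ·
antipodal pairs: 3

count = 3; pairs: (0,3), (1,4), (2,4)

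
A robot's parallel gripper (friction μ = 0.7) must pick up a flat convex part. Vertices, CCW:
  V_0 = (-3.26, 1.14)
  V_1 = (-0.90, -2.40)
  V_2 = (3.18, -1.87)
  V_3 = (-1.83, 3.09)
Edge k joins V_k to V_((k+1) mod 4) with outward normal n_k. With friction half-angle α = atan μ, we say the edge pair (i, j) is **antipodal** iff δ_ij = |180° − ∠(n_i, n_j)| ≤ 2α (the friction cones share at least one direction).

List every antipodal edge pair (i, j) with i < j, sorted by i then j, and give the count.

count = 3; pairs: (0,2), (1,2), (1,3)

α = atan 0.7 = 34.99°;  2α = 69.98°
n_0 = (-0.8321, -0.5547)
n_1 = (+0.1288, -0.9917)
n_2 = (+0.7036, +0.7106)
n_3 = (-0.8064, +0.5914)
  (0,1): δ = 116.29°  ·
  (0,2): δ = 11.60°  ✓
  (0,3): δ = 110.06°  ·
  (1,2): δ = 52.11°  ✓
  (1,3): δ = 46.34°  ✓
  (2,3): δ = 81.54°  ·
antipodal pairs: 3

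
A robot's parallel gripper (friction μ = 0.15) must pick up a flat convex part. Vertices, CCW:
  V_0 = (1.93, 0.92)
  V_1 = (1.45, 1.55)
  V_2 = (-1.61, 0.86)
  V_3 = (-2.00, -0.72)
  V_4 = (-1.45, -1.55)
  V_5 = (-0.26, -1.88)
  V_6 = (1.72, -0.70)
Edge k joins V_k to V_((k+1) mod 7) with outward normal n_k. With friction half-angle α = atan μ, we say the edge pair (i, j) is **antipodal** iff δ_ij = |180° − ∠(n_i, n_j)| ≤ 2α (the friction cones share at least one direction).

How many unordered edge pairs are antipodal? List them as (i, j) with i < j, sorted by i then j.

count = 2; pairs: (0,3), (2,6)

α = atan 0.15 = 8.53°;  2α = 17.06°
n_0 = (+0.7954, +0.6060)
n_1 = (-0.2200, +0.9755)
n_2 = (-0.9709, +0.2396)
n_3 = (-0.8336, -0.5524)
n_4 = (-0.2672, -0.9636)
n_5 = (+0.5119, -0.8590)
n_6 = (+0.9917, -0.1286)
  (0,1): δ = 114.60°  ·
  (0,2): δ = 51.17°  ·
  (0,3): δ = 3.77°  ✓
  (0,4): δ = 37.20°  ·
  (0,5): δ = 83.49°  ·
  (0,6): δ = 135.31°  ·
  (1,2): δ = 116.57°  ·
  (1,3): δ = 69.18°  ·
  (1,4): δ = 28.21°  ·
  (1,5): δ = 18.09°  ·
  (1,6): δ = 69.91°  ·
  (2,3): δ = 132.60°  ·
  (2,4): δ = 91.63°  ·
  (2,5): δ = 45.34°  ·
  (2,6): δ = 6.48°  ✓
  (3,4): δ = 139.03°  ·
  (3,5): δ = 92.74°  ·
  (3,6): δ = 40.92°  ·
  (4,5): δ = 133.71°  ·
  (4,6): δ = 81.89°  ·
  (5,6): δ = 128.18°  ·
antipodal pairs: 2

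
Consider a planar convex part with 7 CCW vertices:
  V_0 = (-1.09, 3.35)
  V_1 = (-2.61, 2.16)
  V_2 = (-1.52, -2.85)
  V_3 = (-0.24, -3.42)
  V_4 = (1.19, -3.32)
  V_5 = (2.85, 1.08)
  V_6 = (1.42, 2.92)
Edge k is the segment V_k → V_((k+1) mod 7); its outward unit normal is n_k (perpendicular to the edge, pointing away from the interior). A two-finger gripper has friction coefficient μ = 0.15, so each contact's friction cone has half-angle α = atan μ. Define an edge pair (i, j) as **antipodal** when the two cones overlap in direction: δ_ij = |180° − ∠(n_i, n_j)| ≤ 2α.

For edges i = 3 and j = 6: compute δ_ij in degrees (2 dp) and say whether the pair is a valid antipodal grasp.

α = atan 0.15 = 8.53°;  2α = 17.06°
edge 3: e_3 = (+1.43, +0.10);  n_3 = (+0.0698, -0.9976)
edge 6: e_6 = (-2.51, +0.43);  n_6 = (+0.1689, +0.9856)
∠(n_3, n_6) = 166.28°
δ = |180° − 166.28°| = 13.72°
13.72° ≤ 2α = 17.06°  →  valid

δ = 13.72°, valid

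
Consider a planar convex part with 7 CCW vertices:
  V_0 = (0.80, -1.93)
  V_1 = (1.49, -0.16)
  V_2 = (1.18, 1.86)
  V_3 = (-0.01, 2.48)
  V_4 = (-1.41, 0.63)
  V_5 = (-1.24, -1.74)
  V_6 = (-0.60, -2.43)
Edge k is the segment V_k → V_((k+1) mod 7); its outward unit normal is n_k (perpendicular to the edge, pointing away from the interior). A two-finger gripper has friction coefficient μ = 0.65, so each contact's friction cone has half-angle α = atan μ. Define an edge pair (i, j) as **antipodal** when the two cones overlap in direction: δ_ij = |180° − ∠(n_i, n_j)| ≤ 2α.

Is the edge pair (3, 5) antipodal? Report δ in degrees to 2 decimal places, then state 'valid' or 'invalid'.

α = atan 0.65 = 33.02°;  2α = 66.05°
edge 3: e_3 = (-1.40, -1.85);  n_3 = (-0.7974, +0.6034)
edge 5: e_5 = (+0.64, -0.69);  n_5 = (-0.7332, -0.6800)
∠(n_3, n_5) = 79.96°
δ = |180° − 79.96°| = 100.04°
100.04° > 2α = 66.05°  →  invalid

δ = 100.04°, invalid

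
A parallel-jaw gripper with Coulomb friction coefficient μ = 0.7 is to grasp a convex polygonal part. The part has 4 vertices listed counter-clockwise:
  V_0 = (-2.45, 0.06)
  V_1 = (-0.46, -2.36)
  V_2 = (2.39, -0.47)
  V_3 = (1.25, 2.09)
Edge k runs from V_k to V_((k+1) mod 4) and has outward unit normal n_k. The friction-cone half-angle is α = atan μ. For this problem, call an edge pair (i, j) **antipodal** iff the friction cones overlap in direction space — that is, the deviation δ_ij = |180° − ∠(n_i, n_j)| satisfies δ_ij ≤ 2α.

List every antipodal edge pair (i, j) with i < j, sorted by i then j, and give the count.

count = 2; pairs: (0,2), (1,3)

α = atan 0.7 = 34.99°;  2α = 69.98°
n_0 = (-0.7724, -0.6351)
n_1 = (+0.5527, -0.8334)
n_2 = (+0.9135, +0.4068)
n_3 = (-0.4810, +0.8767)
  (0,1): δ = 95.88°  ·
  (0,2): δ = 15.43°  ✓
  (0,3): δ = 79.32°  ·
  (1,2): δ = 99.55°  ·
  (1,3): δ = 4.80°  ✓
  (2,3): δ = 85.25°  ·
antipodal pairs: 2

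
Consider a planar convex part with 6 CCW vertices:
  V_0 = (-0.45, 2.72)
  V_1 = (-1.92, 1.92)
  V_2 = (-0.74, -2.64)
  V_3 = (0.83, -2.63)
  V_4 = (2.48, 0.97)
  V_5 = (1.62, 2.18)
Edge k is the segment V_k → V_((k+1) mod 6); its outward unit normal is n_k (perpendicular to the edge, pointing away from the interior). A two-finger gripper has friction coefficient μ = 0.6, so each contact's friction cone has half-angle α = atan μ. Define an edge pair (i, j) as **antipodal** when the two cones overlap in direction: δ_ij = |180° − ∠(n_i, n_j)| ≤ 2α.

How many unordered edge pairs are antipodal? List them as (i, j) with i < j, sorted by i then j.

α = atan 0.6 = 30.96°;  2α = 61.93°
n_0 = (-0.4780, +0.8784)
n_1 = (-0.9681, -0.2505)
n_2 = (+0.0064, -1.0000)
n_3 = (+0.9091, -0.4167)
n_4 = (+0.8151, +0.5793)
n_5 = (+0.2524, +0.9676)
  (0,1): δ = 104.05°  ·
  (0,2): δ = 28.19°  ✓
  (0,3): δ = 36.82°  ✓
  (0,4): δ = 96.85°  ·
  (0,5): δ = 136.82°  ·
  (1,2): δ = 104.14°  ·
  (1,3): δ = 39.13°  ✓
  (1,4): δ = 20.89°  ✓
  (1,5): δ = 60.87°  ✓
  (2,3): δ = 114.99°  ·
  (2,4): δ = 54.96°  ✓
  (2,5): δ = 14.99°  ✓
  (3,4): δ = 119.97°  ·
  (3,5): δ = 80.00°  ·
  (4,5): δ = 140.02°  ·
antipodal pairs: 7

count = 7; pairs: (0,2), (0,3), (1,3), (1,4), (1,5), (2,4), (2,5)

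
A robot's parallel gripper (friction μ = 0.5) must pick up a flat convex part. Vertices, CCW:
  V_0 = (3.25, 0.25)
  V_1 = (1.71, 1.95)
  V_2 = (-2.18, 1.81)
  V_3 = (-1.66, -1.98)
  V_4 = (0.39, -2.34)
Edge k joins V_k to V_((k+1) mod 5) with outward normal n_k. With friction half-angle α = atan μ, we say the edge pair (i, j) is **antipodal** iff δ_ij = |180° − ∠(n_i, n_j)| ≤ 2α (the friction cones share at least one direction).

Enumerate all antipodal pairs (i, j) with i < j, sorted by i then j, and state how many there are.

α = atan 0.5 = 26.57°;  2α = 53.13°
n_0 = (+0.7411, +0.6714)
n_1 = (-0.0360, +0.9994)
n_2 = (-0.9907, -0.1359)
n_3 = (-0.1730, -0.9849)
n_4 = (+0.6713, -0.7412)
  (0,1): δ = 130.11°  ·
  (0,2): δ = 34.36°  ✓
  (0,3): δ = 37.87°  ✓
  (0,4): δ = 89.99°  ·
  (1,2): δ = 84.25°  ·
  (1,3): δ = 12.02°  ✓
  (1,4): δ = 40.10°  ✓
  (2,3): δ = 107.77°  ·
  (2,4): δ = 55.65°  ·
  (3,4): δ = 127.88°  ·
antipodal pairs: 4

count = 4; pairs: (0,2), (0,3), (1,3), (1,4)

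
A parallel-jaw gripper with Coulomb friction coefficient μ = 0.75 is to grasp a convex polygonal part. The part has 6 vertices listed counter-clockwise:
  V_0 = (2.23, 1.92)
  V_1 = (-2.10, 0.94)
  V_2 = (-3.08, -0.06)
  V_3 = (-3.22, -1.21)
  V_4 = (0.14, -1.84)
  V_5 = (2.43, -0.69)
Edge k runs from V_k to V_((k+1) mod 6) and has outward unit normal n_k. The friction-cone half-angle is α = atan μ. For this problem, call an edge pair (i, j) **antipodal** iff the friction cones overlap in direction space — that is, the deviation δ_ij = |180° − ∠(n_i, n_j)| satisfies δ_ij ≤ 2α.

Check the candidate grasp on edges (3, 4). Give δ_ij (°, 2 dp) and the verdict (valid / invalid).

α = atan 0.75 = 36.87°;  2α = 73.74°
edge 3: e_3 = (+3.36, -0.63);  n_3 = (-0.1843, -0.9829)
edge 4: e_4 = (+2.29, +1.15);  n_4 = (+0.4488, -0.8936)
∠(n_3, n_4) = 37.28°
δ = |180° − 37.28°| = 142.72°
142.72° > 2α = 73.74°  →  invalid

δ = 142.72°, invalid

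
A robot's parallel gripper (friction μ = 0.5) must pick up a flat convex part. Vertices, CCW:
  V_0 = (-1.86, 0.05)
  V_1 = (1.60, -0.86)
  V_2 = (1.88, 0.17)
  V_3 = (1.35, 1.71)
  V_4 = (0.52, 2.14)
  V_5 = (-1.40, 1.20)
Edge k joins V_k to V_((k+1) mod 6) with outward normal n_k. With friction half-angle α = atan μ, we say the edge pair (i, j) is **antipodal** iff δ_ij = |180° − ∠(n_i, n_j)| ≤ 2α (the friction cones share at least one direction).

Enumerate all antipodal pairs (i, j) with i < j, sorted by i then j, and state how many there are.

α = atan 0.5 = 26.57°;  2α = 53.13°
n_0 = (-0.2544, -0.9671)
n_1 = (+0.9650, -0.2623)
n_2 = (+0.9456, +0.3254)
n_3 = (+0.4600, +0.8879)
n_4 = (-0.4397, +0.8981)
n_5 = (-0.9285, +0.3714)
  (0,1): δ = 90.47°  ·
  (0,2): δ = 56.27°  ·
  (0,3): δ = 12.65°  ✓
  (0,4): δ = 40.82°  ✓
  (0,5): δ = 82.93°  ·
  (1,2): δ = 145.80°  ·
  (1,3): δ = 102.18°  ·
  (1,4): δ = 48.71°  ✓
  (1,5): δ = 6.59°  ✓
  (2,3): δ = 136.38°  ·
  (2,4): δ = 82.91°  ·
  (2,5): δ = 40.79°  ✓
  (3,4): δ = 126.53°  ·
  (3,5): δ = 84.41°  ·
  (4,5): δ = 137.89°  ·
antipodal pairs: 5

count = 5; pairs: (0,3), (0,4), (1,4), (1,5), (2,5)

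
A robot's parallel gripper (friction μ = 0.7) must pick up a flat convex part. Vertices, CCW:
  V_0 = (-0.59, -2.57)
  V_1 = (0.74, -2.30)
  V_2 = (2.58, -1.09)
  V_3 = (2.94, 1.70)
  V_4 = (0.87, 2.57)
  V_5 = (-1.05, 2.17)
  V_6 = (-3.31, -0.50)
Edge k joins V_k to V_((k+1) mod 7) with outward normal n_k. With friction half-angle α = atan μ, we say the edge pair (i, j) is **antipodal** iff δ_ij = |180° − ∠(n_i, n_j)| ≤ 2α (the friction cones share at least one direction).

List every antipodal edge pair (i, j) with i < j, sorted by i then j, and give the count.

α = atan 0.7 = 34.99°;  2α = 69.98°
n_0 = (+0.1989, -0.9800)
n_1 = (+0.5494, -0.8355)
n_2 = (+0.9918, -0.1280)
n_3 = (+0.3875, +0.9219)
n_4 = (-0.2040, +0.9790)
n_5 = (-0.7633, +0.6461)
n_6 = (-0.6056, -0.7958)
  (0,1): δ = 158.15°  ·
  (0,2): δ = 108.83°  ·
  (0,3): δ = 34.27°  ✓
  (0,4): δ = 0.29°  ✓
  (0,5): δ = 38.28°  ✓
  (0,6): δ = 131.25°  ·
  (1,2): δ = 130.68°  ·
  (1,3): δ = 56.13°  ✓
  (1,4): δ = 21.56°  ✓
  (1,5): δ = 16.42°  ✓
  (1,6): δ = 109.40°  ·
  (2,3): δ = 105.44°  ·
  (2,4): δ = 70.88°  ·
  (2,5): δ = 32.89°  ✓
  (2,6): δ = 60.08°  ✓
  (3,4): δ = 145.44°  ·
  (3,5): δ = 107.45°  ·
  (3,6): δ = 14.48°  ✓
  (4,5): δ = 142.01°  ·
  (4,6): δ = 49.04°  ✓
  (5,6): δ = 87.03°  ·
antipodal pairs: 10

count = 10; pairs: (0,3), (0,4), (0,5), (1,3), (1,4), (1,5), (2,5), (2,6), (3,6), (4,6)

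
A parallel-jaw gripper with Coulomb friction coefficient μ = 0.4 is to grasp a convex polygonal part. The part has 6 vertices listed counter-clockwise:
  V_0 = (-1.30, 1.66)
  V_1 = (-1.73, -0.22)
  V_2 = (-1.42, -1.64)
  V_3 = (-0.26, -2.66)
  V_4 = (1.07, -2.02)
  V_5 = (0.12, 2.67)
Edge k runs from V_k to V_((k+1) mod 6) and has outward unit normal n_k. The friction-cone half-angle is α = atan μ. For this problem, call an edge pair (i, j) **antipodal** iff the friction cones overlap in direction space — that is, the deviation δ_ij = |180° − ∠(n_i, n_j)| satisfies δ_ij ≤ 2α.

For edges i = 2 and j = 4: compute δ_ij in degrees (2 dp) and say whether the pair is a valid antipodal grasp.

δ = 37.22°, valid

α = atan 0.4 = 21.80°;  2α = 43.60°
edge 2: e_2 = (+1.16, -1.02);  n_2 = (-0.6603, -0.7510)
edge 4: e_4 = (-0.95, +4.69);  n_4 = (+0.9801, +0.1985)
∠(n_2, n_4) = 142.78°
δ = |180° − 142.78°| = 37.22°
37.22° ≤ 2α = 43.60°  →  valid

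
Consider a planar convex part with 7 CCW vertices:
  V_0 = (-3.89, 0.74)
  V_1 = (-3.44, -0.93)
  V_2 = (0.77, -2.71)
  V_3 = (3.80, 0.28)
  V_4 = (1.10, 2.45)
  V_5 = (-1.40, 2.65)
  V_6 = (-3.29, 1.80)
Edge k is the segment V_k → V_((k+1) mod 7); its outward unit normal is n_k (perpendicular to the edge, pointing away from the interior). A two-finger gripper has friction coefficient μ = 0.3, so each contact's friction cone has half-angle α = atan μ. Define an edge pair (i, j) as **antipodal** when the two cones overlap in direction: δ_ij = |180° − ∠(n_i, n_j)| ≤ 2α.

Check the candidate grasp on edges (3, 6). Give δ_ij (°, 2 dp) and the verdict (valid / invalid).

δ = 80.72°, invalid

α = atan 0.3 = 16.70°;  2α = 33.40°
edge 3: e_3 = (-2.70, +2.17);  n_3 = (+0.6265, +0.7795)
edge 6: e_6 = (-0.60, -1.06);  n_6 = (-0.8703, +0.4926)
∠(n_3, n_6) = 99.28°
δ = |180° − 99.28°| = 80.72°
80.72° > 2α = 33.40°  →  invalid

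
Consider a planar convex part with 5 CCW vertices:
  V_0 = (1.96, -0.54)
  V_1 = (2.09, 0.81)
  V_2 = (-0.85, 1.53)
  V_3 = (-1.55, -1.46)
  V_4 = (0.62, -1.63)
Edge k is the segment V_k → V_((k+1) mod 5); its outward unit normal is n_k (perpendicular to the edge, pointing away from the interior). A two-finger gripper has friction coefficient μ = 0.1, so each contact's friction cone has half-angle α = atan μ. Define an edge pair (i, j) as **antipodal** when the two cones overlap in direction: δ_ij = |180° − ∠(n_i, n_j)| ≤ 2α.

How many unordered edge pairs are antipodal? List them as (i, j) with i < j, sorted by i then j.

count = 2; pairs: (0,2), (1,3)

α = atan 0.1 = 5.71°;  2α = 11.42°
n_0 = (+0.9954, -0.0959)
n_1 = (+0.2379, +0.9713)
n_2 = (-0.9737, +0.2280)
n_3 = (-0.0781, -0.9969)
n_4 = (+0.6310, -0.7758)
  (0,1): δ = 98.26°  ·
  (0,2): δ = 7.68°  ✓
  (0,3): δ = 91.02°  ·
  (0,4): δ = 134.63°  ·
  (1,2): δ = 89.42°  ·
  (1,3): δ = 9.28°  ✓
  (1,4): δ = 52.89°  ·
  (2,3): δ = 81.30°  ·
  (2,4): δ = 37.70°  ·
  (3,4): δ = 136.39°  ·
antipodal pairs: 2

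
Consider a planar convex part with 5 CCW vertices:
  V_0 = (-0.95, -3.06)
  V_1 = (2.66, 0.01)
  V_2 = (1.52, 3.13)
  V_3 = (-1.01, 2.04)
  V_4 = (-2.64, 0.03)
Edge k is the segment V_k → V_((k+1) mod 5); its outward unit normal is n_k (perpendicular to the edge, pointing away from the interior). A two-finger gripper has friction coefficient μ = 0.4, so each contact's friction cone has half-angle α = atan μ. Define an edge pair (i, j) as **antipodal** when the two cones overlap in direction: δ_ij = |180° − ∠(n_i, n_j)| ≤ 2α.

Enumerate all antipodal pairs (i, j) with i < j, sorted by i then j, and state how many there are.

count = 3; pairs: (0,2), (0,3), (1,4)

α = atan 0.4 = 21.80°;  2α = 43.60°
n_0 = (+0.6478, -0.7618)
n_1 = (+0.9393, +0.3432)
n_2 = (-0.3957, +0.9184)
n_3 = (-0.7767, +0.6299)
n_4 = (-0.8774, -0.4798)
  (0,1): δ = 110.31°  ·
  (0,2): δ = 17.07°  ✓
  (0,3): δ = 10.58°  ✓
  (0,4): δ = 78.30°  ·
  (1,2): δ = 86.76°  ·
  (1,3): δ = 59.11°  ·
  (1,4): δ = 8.60°  ✓
  (2,3): δ = 152.35°  ·
  (2,4): δ = 84.63°  ·
  (3,4): δ = 112.28°  ·
antipodal pairs: 3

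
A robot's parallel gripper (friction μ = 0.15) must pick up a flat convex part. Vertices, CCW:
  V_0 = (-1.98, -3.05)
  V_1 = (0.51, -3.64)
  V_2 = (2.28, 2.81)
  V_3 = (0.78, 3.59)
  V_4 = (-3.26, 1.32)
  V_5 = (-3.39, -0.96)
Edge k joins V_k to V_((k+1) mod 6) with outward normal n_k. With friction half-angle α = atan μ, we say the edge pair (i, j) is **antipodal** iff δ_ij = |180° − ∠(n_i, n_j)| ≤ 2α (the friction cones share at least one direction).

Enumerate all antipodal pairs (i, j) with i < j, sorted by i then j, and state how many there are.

count = 2; pairs: (0,2), (1,4)

α = atan 0.15 = 8.53°;  2α = 17.06°
n_0 = (-0.2306, -0.9731)
n_1 = (+0.9643, -0.2646)
n_2 = (+0.4614, +0.8872)
n_3 = (-0.4899, +0.8718)
n_4 = (-0.9984, +0.0569)
n_5 = (-0.8290, -0.5593)
  (0,1): δ = 92.02°  ·
  (0,2): δ = 14.14°  ✓
  (0,3): δ = 42.66°  ·
  (0,4): δ = 100.07°  ·
  (0,5): δ = 137.34°  ·
  (1,2): δ = 102.13°  ·
  (1,3): δ = 45.32°  ·
  (1,4): δ = 12.08°  ✓
  (1,5): δ = 49.35°  ·
  (2,3): δ = 123.19°  ·
  (2,4): δ = 65.79°  ·
  (2,5): δ = 28.52°  ·
  (3,4): δ = 122.59°  ·
  (3,5): δ = 85.33°  ·
  (4,5): δ = 142.73°  ·
antipodal pairs: 2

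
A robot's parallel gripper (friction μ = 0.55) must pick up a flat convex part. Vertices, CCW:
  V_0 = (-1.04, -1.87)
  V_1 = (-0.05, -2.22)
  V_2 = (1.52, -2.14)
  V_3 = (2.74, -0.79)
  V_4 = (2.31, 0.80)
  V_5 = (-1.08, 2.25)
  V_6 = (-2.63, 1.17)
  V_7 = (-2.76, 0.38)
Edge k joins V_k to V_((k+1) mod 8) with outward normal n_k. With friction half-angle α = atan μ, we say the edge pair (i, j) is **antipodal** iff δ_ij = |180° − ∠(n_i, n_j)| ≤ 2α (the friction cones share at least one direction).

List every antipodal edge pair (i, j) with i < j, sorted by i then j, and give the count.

count = 10; pairs: (0,3), (0,4), (0,5), (1,4), (1,5), (2,5), (2,6), (3,6), (3,7), (4,7)

α = atan 0.55 = 28.81°;  2α = 57.62°
n_0 = (-0.3333, -0.9428)
n_1 = (+0.0509, -0.9987)
n_2 = (+0.7419, -0.6705)
n_3 = (+0.9653, +0.2611)
n_4 = (+0.3933, +0.9194)
n_5 = (-0.5717, +0.8205)
n_6 = (-0.9867, +0.1624)
n_7 = (-0.7945, -0.6073)
  (0,1): δ = 157.61°  ·
  (0,2): δ = 112.63°  ·
  (0,3): δ = 55.40°  ✓
  (0,4): δ = 3.69°  ✓
  (0,5): δ = 54.34°  ✓
  (0,6): δ = 100.13°  ·
  (0,7): δ = 146.87°  ·
  (1,2): δ = 135.02°  ·
  (1,3): δ = 77.78°  ·
  (1,4): δ = 26.07°  ✓
  (1,5): δ = 31.95°  ✓
  (1,6): δ = 77.74°  ·
  (1,7): δ = 124.48°  ·
  (2,3): δ = 122.76°  ·
  (2,4): δ = 71.05°  ·
  (2,5): δ = 13.03°  ✓
  (2,6): δ = 32.76°  ✓
  (2,7): δ = 79.50°  ·
  (3,4): δ = 128.29°  ·
  (3,5): δ = 70.27°  ·
  (3,6): δ = 24.48°  ✓
  (3,7): δ = 22.26°  ✓
  (4,5): δ = 121.97°  ·
  (4,6): δ = 76.19°  ·
  (4,7): δ = 29.45°  ✓
  (5,6): δ = 134.21°  ·
  (5,7): δ = 87.47°  ·
  (6,7): δ = 133.26°  ·
antipodal pairs: 10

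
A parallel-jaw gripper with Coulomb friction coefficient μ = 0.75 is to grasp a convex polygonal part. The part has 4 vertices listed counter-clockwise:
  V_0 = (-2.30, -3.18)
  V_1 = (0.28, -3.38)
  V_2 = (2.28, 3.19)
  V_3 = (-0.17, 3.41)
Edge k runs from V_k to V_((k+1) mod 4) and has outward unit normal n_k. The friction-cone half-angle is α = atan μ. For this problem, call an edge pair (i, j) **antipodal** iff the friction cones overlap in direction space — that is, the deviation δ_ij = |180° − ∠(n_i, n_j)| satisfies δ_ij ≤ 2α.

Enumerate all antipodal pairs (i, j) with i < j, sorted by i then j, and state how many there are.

count = 2; pairs: (0,2), (1,3)

α = atan 0.75 = 36.87°;  2α = 73.74°
n_0 = (-0.0773, -0.9970)
n_1 = (+0.9567, -0.2912)
n_2 = (+0.0894, +0.9960)
n_3 = (-0.9515, +0.3076)
  (0,1): δ = 102.50°  ·
  (0,2): δ = 0.70°  ✓
  (0,3): δ = 76.52°  ·
  (1,2): δ = 78.20°  ·
  (1,3): δ = 0.98°  ✓
  (2,3): δ = 102.78°  ·
antipodal pairs: 2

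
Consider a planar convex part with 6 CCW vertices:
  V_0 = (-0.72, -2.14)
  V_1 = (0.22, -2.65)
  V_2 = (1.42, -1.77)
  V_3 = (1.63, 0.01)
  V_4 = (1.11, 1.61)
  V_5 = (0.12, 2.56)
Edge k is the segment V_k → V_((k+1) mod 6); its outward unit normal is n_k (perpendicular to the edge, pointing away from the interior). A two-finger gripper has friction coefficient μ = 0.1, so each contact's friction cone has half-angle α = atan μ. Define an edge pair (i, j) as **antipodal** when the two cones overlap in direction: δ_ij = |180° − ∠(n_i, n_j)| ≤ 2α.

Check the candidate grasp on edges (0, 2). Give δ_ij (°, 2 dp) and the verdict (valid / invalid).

α = atan 0.1 = 5.71°;  2α = 11.42°
edge 0: e_0 = (+0.94, -0.51);  n_0 = (-0.4769, -0.8790)
edge 2: e_2 = (+0.21, +1.78);  n_2 = (+0.9931, -0.1172)
∠(n_0, n_2) = 111.75°
δ = |180° − 111.75°| = 68.25°
68.25° > 2α = 11.42°  →  invalid

δ = 68.25°, invalid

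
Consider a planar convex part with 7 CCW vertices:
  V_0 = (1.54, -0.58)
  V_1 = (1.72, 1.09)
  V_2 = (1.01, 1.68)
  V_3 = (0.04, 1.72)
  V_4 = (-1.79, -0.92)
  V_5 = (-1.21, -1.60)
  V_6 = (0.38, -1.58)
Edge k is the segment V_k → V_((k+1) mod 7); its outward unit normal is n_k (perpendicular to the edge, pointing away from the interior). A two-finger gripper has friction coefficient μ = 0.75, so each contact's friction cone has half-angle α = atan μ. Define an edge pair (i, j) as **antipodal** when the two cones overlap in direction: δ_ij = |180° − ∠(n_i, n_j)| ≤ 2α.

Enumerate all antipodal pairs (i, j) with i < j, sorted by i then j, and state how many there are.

α = atan 0.75 = 36.87°;  2α = 73.74°
n_0 = (+0.9942, -0.1072)
n_1 = (+0.6391, +0.7691)
n_2 = (+0.0412, +0.9992)
n_3 = (-0.8219, +0.5697)
n_4 = (-0.7608, -0.6489)
n_5 = (+0.0126, -0.9999)
n_6 = (+0.6529, -0.7574)
  (0,1): δ = 123.57°  ·
  (0,2): δ = 86.21°  ·
  (0,3): δ = 28.58°  ✓
  (0,4): δ = 46.61°  ✓
  (0,5): δ = 96.87°  ·
  (0,6): δ = 136.92°  ·
  (1,2): δ = 142.64°  ·
  (1,3): δ = 85.00°  ·
  (1,4): δ = 9.81°  ✓
  (1,5): δ = 40.45°  ✓
  (1,6): δ = 80.49°  ·
  (2,3): δ = 122.37°  ·
  (2,4): δ = 47.18°  ✓
  (2,5): δ = 3.08°  ✓
  (2,6): δ = 43.12°  ✓
  (3,4): δ = 104.81°  ·
  (3,5): δ = 54.55°  ✓
  (3,6): δ = 14.51°  ✓
  (4,5): δ = 129.74°  ·
  (4,6): δ = 89.70°  ·
  (5,6): δ = 139.96°  ·
antipodal pairs: 9

count = 9; pairs: (0,3), (0,4), (1,4), (1,5), (2,4), (2,5), (2,6), (3,5), (3,6)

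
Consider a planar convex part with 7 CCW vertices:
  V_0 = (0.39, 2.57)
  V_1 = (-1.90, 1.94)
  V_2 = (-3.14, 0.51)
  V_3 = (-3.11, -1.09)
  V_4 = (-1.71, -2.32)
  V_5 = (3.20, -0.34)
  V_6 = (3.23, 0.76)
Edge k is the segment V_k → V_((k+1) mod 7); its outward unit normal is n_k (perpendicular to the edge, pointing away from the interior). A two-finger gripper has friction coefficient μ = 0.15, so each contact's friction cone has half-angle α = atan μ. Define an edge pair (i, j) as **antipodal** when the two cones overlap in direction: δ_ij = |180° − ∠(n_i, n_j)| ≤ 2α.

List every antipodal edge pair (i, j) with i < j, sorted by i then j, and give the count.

α = atan 0.15 = 8.53°;  2α = 17.06°
n_0 = (-0.2653, +0.9642)
n_1 = (-0.7555, +0.6551)
n_2 = (-0.9998, -0.0187)
n_3 = (-0.6600, -0.7512)
n_4 = (+0.3740, -0.9274)
n_5 = (+0.9996, -0.0273)
n_6 = (+0.5375, +0.8433)
  (0,1): δ = 146.31°  ·
  (0,2): δ = 104.31°  ·
  (0,3): δ = 56.68°  ·
  (0,4): δ = 6.58°  ✓
  (0,5): δ = 73.06°  ·
  (0,6): δ = 132.11°  ·
  (1,2): δ = 138.00°  ·
  (1,3): δ = 90.37°  ·
  (1,4): δ = 27.11°  ·
  (1,5): δ = 39.37°  ·
  (1,6): δ = 98.42°  ·
  (2,3): δ = 132.38°  ·
  (2,4): δ = 69.11°  ·
  (2,5): δ = 2.64°  ✓
  (2,6): δ = 56.42°  ·
  (3,4): δ = 116.74°  ·
  (3,5): δ = 50.26°  ·
  (3,6): δ = 8.79°  ✓
  (4,5): δ = 113.52°  ·
  (4,6): δ = 54.47°  ·
  (5,6): δ = 120.95°  ·
antipodal pairs: 3

count = 3; pairs: (0,4), (2,5), (3,6)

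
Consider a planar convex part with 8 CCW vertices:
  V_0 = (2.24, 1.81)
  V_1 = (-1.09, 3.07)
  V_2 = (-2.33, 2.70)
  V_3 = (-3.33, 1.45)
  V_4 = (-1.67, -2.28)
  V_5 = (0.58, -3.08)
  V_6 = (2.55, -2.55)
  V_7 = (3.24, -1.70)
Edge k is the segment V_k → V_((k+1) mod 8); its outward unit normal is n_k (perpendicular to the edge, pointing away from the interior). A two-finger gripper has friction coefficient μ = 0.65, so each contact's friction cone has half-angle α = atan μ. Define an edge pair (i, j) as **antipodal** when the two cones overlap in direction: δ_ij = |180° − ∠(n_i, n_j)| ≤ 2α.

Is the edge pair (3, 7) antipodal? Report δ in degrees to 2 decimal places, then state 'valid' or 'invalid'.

δ = 8.09°, valid

α = atan 0.65 = 33.02°;  2α = 66.05°
edge 3: e_3 = (+1.66, -3.73);  n_3 = (-0.9136, -0.4066)
edge 7: e_7 = (-1.00, +3.51);  n_7 = (+0.9617, +0.2740)
∠(n_3, n_7) = 171.91°
δ = |180° − 171.91°| = 8.09°
8.09° ≤ 2α = 66.05°  →  valid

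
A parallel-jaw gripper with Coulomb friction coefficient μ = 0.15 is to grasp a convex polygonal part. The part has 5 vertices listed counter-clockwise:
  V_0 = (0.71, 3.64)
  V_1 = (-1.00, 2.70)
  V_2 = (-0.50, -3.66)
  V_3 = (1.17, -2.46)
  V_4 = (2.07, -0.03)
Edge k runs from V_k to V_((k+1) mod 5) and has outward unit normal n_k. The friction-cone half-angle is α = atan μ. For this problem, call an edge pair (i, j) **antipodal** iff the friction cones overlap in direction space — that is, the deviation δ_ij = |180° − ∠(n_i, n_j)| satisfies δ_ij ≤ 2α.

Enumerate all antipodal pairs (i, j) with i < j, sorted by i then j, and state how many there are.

count = 2; pairs: (0,2), (1,4)

α = atan 0.15 = 8.53°;  2α = 17.06°
n_0 = (-0.4817, +0.8763)
n_1 = (-0.9969, -0.0784)
n_2 = (+0.5835, -0.8121)
n_3 = (+0.9377, -0.3473)
n_4 = (+0.9377, +0.3475)
  (0,1): δ = 114.30°  ·
  (0,2): δ = 6.90°  ✓
  (0,3): δ = 40.88°  ·
  (0,4): δ = 81.54°  ·
  (1,2): δ = 58.80°  ·
  (1,3): δ = 24.82°  ·
  (1,4): δ = 15.84°  ✓
  (2,3): δ = 146.02°  ·
  (2,4): δ = 105.37°  ·
  (3,4): δ = 139.34°  ·
antipodal pairs: 2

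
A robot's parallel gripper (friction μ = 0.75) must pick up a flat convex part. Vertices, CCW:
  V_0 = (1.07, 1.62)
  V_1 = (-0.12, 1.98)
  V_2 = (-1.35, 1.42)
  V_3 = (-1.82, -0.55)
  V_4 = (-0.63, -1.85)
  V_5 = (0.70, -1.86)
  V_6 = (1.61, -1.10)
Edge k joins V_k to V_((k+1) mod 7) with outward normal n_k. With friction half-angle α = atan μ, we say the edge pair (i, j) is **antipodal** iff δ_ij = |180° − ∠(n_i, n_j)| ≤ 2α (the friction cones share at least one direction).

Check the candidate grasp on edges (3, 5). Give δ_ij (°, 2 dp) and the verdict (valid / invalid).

δ = 92.60°, invalid

α = atan 0.75 = 36.87°;  2α = 73.74°
edge 3: e_3 = (+1.19, -1.30);  n_3 = (-0.7376, -0.6752)
edge 5: e_5 = (+0.91, +0.76);  n_5 = (+0.6410, -0.7675)
∠(n_3, n_5) = 87.40°
δ = |180° − 87.40°| = 92.60°
92.60° > 2α = 73.74°  →  invalid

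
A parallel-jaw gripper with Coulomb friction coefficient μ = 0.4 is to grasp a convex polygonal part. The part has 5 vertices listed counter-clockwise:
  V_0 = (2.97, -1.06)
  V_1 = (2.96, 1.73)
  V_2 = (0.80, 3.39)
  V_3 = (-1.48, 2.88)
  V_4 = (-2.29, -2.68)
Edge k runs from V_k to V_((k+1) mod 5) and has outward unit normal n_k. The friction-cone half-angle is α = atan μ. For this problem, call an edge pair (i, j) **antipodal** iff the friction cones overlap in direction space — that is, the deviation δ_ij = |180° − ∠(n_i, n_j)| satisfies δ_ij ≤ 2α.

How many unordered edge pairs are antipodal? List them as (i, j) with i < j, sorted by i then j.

α = atan 0.4 = 21.80°;  2α = 43.60°
n_0 = (+1.0000, +0.0036)
n_1 = (+0.6094, +0.7929)
n_2 = (-0.2183, +0.9759)
n_3 = (-0.9896, +0.1442)
n_4 = (+0.2943, -0.9557)
  (0,1): δ = 127.75°  ·
  (0,2): δ = 77.60°  ·
  (0,3): δ = 8.49°  ✓
  (0,4): δ = 106.91°  ·
  (1,2): δ = 129.85°  ·
  (1,3): δ = 60.75°  ·
  (1,4): δ = 54.66°  ·
  (2,3): δ = 110.90°  ·
  (2,4): δ = 4.51°  ✓
  (3,4): δ = 64.59°  ·
antipodal pairs: 2

count = 2; pairs: (0,3), (2,4)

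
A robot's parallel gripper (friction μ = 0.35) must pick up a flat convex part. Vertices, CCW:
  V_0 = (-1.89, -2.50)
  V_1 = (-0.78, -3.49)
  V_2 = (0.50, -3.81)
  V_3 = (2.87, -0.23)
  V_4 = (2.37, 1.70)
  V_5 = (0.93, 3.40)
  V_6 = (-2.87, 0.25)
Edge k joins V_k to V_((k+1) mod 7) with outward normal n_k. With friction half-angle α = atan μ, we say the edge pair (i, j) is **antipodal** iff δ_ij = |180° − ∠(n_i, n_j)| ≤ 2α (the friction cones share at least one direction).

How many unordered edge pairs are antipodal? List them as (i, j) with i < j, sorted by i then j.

α = atan 0.35 = 19.29°;  2α = 38.58°
n_0 = (-0.6656, -0.7463)
n_1 = (-0.2425, -0.9701)
n_2 = (+0.8338, -0.5520)
n_3 = (+0.9680, +0.2508)
n_4 = (+0.7630, +0.6463)
n_5 = (-0.6382, +0.7699)
n_6 = (-0.9420, -0.3357)
  (0,1): δ = 152.31°  ·
  (0,2): δ = 81.78°  ·
  (0,3): δ = 33.75°  ✓
  (0,4): δ = 8.00°  ✓
  (0,5): δ = 81.39°  ·
  (0,6): δ = 151.34°  ·
  (1,2): δ = 109.47°  ·
  (1,3): δ = 61.44°  ·
  (1,4): δ = 35.70°  ✓
  (1,5): δ = 53.69°  ·
  (1,6): δ = 123.65°  ·
  (2,3): δ = 131.97°  ·
  (2,4): δ = 106.23°  ·
  (2,5): δ = 16.84°  ✓
  (2,6): δ = 53.12°  ·
  (3,4): δ = 154.26°  ·
  (3,5): δ = 64.87°  ·
  (3,6): δ = 5.09°  ✓
  (4,5): δ = 90.61°  ·
  (4,6): δ = 20.65°  ✓
  (5,6): δ = 110.04°  ·
antipodal pairs: 6

count = 6; pairs: (0,3), (0,4), (1,4), (2,5), (3,6), (4,6)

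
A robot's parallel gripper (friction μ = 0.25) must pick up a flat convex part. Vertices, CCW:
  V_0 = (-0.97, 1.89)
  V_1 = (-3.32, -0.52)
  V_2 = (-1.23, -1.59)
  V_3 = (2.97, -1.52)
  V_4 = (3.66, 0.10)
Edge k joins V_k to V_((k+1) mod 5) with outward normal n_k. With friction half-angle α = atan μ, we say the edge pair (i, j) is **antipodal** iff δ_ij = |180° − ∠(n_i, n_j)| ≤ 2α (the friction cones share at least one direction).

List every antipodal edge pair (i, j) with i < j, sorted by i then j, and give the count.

α = atan 0.25 = 14.04°;  2α = 28.07°
n_0 = (-0.7160, +0.6981)
n_1 = (-0.4557, -0.8901)
n_2 = (+0.0167, -0.9999)
n_3 = (+0.9200, -0.3919)
n_4 = (+0.3606, +0.9327)
  (0,1): δ = 72.83°  ·
  (0,2): δ = 44.77°  ·
  (0,3): δ = 21.21°  ✓
  (0,4): δ = 113.14°  ·
  (1,2): δ = 151.93°  ·
  (1,3): δ = 85.96°  ·
  (1,4): δ = 5.97°  ✓
  (2,3): δ = 114.03°  ·
  (2,4): δ = 22.09°  ✓
  (3,4): δ = 88.07°  ·
antipodal pairs: 3

count = 3; pairs: (0,3), (1,4), (2,4)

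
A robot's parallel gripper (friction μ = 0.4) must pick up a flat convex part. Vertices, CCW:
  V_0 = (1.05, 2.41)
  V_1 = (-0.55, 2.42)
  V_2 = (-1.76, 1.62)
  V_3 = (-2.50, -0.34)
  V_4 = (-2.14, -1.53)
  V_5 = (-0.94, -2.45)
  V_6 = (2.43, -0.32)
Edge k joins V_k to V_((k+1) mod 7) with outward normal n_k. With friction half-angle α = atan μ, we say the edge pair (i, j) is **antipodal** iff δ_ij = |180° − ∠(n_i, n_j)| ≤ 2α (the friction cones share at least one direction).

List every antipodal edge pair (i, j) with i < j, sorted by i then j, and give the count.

α = atan 0.4 = 21.80°;  2α = 43.60°
n_0 = (+0.0062, +1.0000)
n_1 = (-0.5515, +0.8342)
n_2 = (-0.9355, +0.3532)
n_3 = (-0.9572, -0.2896)
n_4 = (-0.6084, -0.7936)
n_5 = (+0.5343, -0.8453)
n_6 = (+0.8925, +0.4511)
  (0,1): δ = 146.17°  ·
  (0,2): δ = 110.33°  ·
  (0,3): δ = 72.81°  ·
  (0,4): δ = 37.12°  ✓
  (0,5): δ = 32.65°  ✓
  (0,6): δ = 117.17°  ·
  (1,2): δ = 144.16°  ·
  (1,3): δ = 106.64°  ·
  (1,4): δ = 70.95°  ·
  (1,5): δ = 1.18°  ✓
  (1,6): δ = 83.35°  ·
  (2,3): δ = 142.48°  ·
  (2,4): δ = 106.79°  ·
  (2,5): δ = 37.02°  ✓
  (2,6): δ = 47.50°  ·
  (3,4): δ = 144.31°  ·
  (3,5): δ = 74.54°  ·
  (3,6): δ = 9.98°  ✓
  (4,5): δ = 110.23°  ·
  (4,6): δ = 25.71°  ✓
  (5,6): δ = 95.48°  ·
antipodal pairs: 6

count = 6; pairs: (0,4), (0,5), (1,5), (2,5), (3,6), (4,6)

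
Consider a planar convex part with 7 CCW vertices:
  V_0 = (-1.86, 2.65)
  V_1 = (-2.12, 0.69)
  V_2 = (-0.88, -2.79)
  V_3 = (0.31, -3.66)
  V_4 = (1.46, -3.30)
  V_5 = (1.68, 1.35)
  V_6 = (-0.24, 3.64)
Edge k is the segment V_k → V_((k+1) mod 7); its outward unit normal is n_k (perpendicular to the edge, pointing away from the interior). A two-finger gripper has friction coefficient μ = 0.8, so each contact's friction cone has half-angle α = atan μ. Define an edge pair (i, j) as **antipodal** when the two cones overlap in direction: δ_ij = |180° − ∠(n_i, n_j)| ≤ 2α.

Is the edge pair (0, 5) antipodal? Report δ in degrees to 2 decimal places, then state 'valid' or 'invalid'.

α = atan 0.8 = 38.66°;  2α = 77.32°
edge 0: e_0 = (-0.26, -1.96);  n_0 = (-0.9913, +0.1315)
edge 5: e_5 = (-1.92, +2.29);  n_5 = (+0.7663, +0.6425)
∠(n_0, n_5) = 132.47°
δ = |180° − 132.47°| = 47.53°
47.53° ≤ 2α = 77.32°  →  valid

δ = 47.53°, valid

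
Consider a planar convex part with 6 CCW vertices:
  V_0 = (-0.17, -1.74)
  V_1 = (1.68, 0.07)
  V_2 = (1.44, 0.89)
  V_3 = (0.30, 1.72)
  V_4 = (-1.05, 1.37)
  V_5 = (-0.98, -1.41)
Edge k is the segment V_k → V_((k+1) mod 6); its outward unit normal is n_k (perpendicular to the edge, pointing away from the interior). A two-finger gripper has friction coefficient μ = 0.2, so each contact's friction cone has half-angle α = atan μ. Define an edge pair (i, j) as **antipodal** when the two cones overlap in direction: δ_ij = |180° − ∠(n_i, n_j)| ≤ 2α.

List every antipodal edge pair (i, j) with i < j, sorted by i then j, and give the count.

count = 2; pairs: (1,4), (2,5)

α = atan 0.2 = 11.31°;  2α = 22.62°
n_0 = (+0.6993, -0.7148)
n_1 = (+0.9597, +0.2809)
n_2 = (+0.5886, +0.8084)
n_3 = (-0.2510, +0.9680)
n_4 = (-0.9997, -0.0252)
n_5 = (-0.3773, -0.9261)
  (0,1): δ = 118.06°  ·
  (0,2): δ = 80.43°  ·
  (0,3): δ = 29.84°  ·
  (0,4): δ = 47.07°  ·
  (0,5): δ = 113.46°  ·
  (1,2): δ = 142.37°  ·
  (1,3): δ = 91.78°  ·
  (1,4): δ = 14.87°  ✓
  (1,5): δ = 51.52°  ·
  (2,3): δ = 129.41°  ·
  (2,4): δ = 52.50°  ·
  (2,5): δ = 13.89°  ✓
  (3,4): δ = 103.09°  ·
  (3,5): δ = 36.70°  ·
  (4,5): δ = 113.61°  ·
antipodal pairs: 2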